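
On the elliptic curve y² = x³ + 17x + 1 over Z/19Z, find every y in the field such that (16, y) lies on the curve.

none

x³ + 17x + 1 = 4369 ≡ 18 (mod 19).
18 is a non-residue mod 19; no y exists.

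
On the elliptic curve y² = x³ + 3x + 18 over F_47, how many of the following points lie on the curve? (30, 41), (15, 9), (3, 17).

2

(30, 41): 41² ≡ 36, rhs ≡ 36 → on.
(15, 9): 9² ≡ 34, rhs ≡ 7 → off.
(3, 17): 17² ≡ 7, rhs ≡ 7 → on.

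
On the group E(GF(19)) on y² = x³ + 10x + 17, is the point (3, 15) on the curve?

no

y² = 15² ≡ 16; x³ + 10x + 17 = 74 ≡ 17 (mod 19). 16 ≠ 17.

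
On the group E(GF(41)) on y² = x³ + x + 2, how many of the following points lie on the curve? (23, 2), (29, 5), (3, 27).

2

(23, 2): 2² ≡ 4, rhs ≡ 15 → off.
(29, 5): 5² ≡ 25, rhs ≡ 25 → on.
(3, 27): 27² ≡ 32, rhs ≡ 32 → on.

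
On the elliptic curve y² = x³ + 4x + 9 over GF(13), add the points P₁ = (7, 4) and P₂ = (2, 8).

(1, 12)

(7, 4) + (2, 8). λ = (8 - 4)/(2 - 7) ≡ 4/8 mod 13. 8⁻¹ ≡ 5 (mod 13), so λ ≡ 7.
  x = λ² - 7 - 2 = 49 - 9 ≡ 1; y = λ·(7 - 1) - 4 ≡ 12. → (1, 12)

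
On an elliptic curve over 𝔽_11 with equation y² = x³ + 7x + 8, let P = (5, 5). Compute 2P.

(4, 1)

tangent at (5, 5): λ = (3·5² + 7)/(2·5) ≡ 5/10. 10⁻¹ ≡ 10 (mod 11), so λ ≡ 5·10 ≡ 6.
  x = λ² - 5 - 5 = 36 - 10 ≡ 4; y = λ·(5 - 4) - 5 ≡ 1. → (4, 1)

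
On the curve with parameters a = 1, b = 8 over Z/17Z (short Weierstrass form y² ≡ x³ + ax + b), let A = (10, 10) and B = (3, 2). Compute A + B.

(6, 14)

(10, 10) + (3, 2). λ = (2 - 10)/(3 - 10) ≡ 9/10 mod 17. 10⁻¹ ≡ 12 (mod 17), so λ ≡ 6.
  x = λ² - 10 - 3 = 36 - 13 ≡ 6; y = λ·(10 - 6) - 10 ≡ 14. → (6, 14)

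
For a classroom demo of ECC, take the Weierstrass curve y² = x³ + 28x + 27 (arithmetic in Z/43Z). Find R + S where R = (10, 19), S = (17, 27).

(41, 7)

(10, 19) + (17, 27). λ = (27 - 19)/(17 - 10) ≡ 8/7 mod 43. 7⁻¹ ≡ 37 (mod 43), so λ ≡ 38.
  x = λ² - 10 - 17 = 1444 - 27 ≡ 41; y = λ·(10 - 41) - 19 ≡ 7. → (41, 7)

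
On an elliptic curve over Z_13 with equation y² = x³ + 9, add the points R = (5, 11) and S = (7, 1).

(0, 3)

(5, 11) + (7, 1). λ = (1 - 11)/(7 - 5) ≡ 3/2 mod 13. 2⁻¹ ≡ 7 (mod 13) since 2·7 = 14 ≡ 1, so λ ≡ 8.
  x = λ² - 5 - 7 = 64 - 12 ≡ 0; y = λ·(5 - 0) - 11 ≡ 3. → (0, 3)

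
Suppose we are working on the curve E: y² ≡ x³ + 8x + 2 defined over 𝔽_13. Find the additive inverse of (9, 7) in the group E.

-(9, 7) = (9, -7 mod 13) = (9, 6).

(9, 6)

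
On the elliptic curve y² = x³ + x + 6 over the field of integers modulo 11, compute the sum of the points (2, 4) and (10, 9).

(2, 4) + (10, 9). λ = (9 - 4)/(10 - 2) ≡ 5/8 mod 11. 8⁻¹ ≡ 7 (mod 11), so λ ≡ 2.
  x = λ² - 2 - 10 = 4 - 12 ≡ 3; y = λ·(2 - 3) - 4 ≡ 5. → (3, 5)

(3, 5)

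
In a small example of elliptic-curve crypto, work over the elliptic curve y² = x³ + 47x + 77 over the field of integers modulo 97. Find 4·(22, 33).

(80, 66)

Write P = (22, 33).
Repeated addition: build up to 4P.
2P: tangent at (22, 33): λ = (3·22² + 47)/(2·33) ≡ 44/66. 66⁻¹ ≡ 25 (mod 97), so λ ≡ 44·25 ≡ 33.
  x = λ² - 22 - 22 = 1089 - 44 ≡ 75; y = λ·(22 - 75) - 33 ≡ 61. → (75, 61)
3P: (75, 61) + (22, 33). λ = (33 - 61)/(22 - 75) ≡ 69/44 mod 97. 44⁻¹ ≡ 86 (mod 97) since 44·86 = 3784 ≡ 1, so λ ≡ 17.
  x = λ² - 75 - 22 = 289 - 97 ≡ 95; y = λ·(75 - 95) - 61 ≡ 84. → (95, 84)
4P: (95, 84) + (22, 33). λ = (33 - 84)/(22 - 95) ≡ 46/24 mod 97. 24⁻¹ ≡ 93 (mod 97), so λ ≡ 10.
  x = λ² - 95 - 22 = 100 - 117 ≡ 80; y = λ·(95 - 80) - 84 ≡ 66. → (80, 66)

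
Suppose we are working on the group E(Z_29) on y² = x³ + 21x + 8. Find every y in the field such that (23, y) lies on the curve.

none

x³ + 21x + 8 = 12658 ≡ 14 (mod 29).
14 is a non-residue mod 29; no y exists.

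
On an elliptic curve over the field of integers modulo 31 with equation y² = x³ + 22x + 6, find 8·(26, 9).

Write P = (26, 9).
Double-and-add on 8 = (1000)₂. Start with P = (26, 9) for the leading 1-bit.
double: tangent at (26, 9): λ = (3·26² + 22)/(2·9) ≡ 4/18. 18⁻¹ ≡ 19 (mod 31), so λ ≡ 4·19 ≡ 14.
  x = λ² - 26 - 26 = 196 - 52 ≡ 20; y = λ·(26 - 20) - 9 ≡ 13. → (20, 13)
double: tangent at (20, 13): λ = (3·20² + 22)/(2·13) ≡ 13/26. 26⁻¹ ≡ 6 (mod 31) since 26·6 = 156 ≡ 1, so λ ≡ 13·6 ≡ 16.
  x = λ² - 20 - 20 = 256 - 40 ≡ 30; y = λ·(20 - 30) - 13 ≡ 13. → (30, 13)
double: tangent at (30, 13): λ = (3·30² + 22)/(2·13) ≡ 25/26. 26⁻¹ ≡ 6 (mod 31), so λ ≡ 25·6 ≡ 26.
  x = λ² - 30 - 30 = 676 - 60 ≡ 27; y = λ·(30 - 27) - 13 ≡ 3. → (27, 3)

(27, 3)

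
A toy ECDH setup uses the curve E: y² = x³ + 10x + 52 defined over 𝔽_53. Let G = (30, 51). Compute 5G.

(38, 5)

Repeated addition: build up to 5G.
2G: tangent at (30, 51): λ = (3·30² + 10)/(2·51) ≡ 7/49. 49⁻¹ ≡ 13 (mod 53) since 49·13 = 637 ≡ 1, so λ ≡ 7·13 ≡ 38.
  x = λ² - 30 - 30 = 1444 - 60 ≡ 6; y = λ·(30 - 6) - 51 ≡ 13. → (6, 13)
3G: (6, 13) + (30, 51). λ = (51 - 13)/(30 - 6) ≡ 38/24 mod 53. 24⁻¹ ≡ 42 (mod 53), so λ ≡ 6.
  x = λ² - 6 - 30 = 36 - 36 ≡ 0; y = λ·(6 - 0) - 13 ≡ 23. → (0, 23)
4G: (0, 23) + (30, 51). λ = (51 - 23)/(30 - 0) ≡ 28/30 mod 53. 30⁻¹ ≡ 23 (mod 53), so λ ≡ 8.
  x = λ² - 0 - 30 = 64 - 30 ≡ 34; y = λ·(0 - 34) - 23 ≡ 23. → (34, 23)
5G: (34, 23) + (30, 51). λ = (51 - 23)/(30 - 34) ≡ 28/49 mod 53. 49⁻¹ ≡ 13 (mod 53), so λ ≡ 46.
  x = λ² - 34 - 30 = 2116 - 64 ≡ 38; y = λ·(34 - 38) - 23 ≡ 5. → (38, 5)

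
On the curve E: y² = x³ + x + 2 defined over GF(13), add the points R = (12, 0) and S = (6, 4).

(12, 0) + (6, 4). λ = (4 - 0)/(6 - 12) ≡ 4/7 mod 13. 7⁻¹ ≡ 2 (mod 13) since 7·2 = 14 ≡ 1, so λ ≡ 8.
  x = λ² - 12 - 6 = 64 - 18 ≡ 7; y = λ·(12 - 7) - 0 ≡ 1. → (7, 1)

(7, 1)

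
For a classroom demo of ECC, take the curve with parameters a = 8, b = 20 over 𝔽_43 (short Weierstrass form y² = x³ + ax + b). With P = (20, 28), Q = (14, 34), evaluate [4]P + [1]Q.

First 4P:
Double-and-add on 4 = (100)₂. Start with P = (20, 28) for the leading 1-bit.
double: tangent at (20, 28): λ = (3·20² + 8)/(2·28) ≡ 4/13. 13⁻¹ ≡ 10 (mod 43), so λ ≡ 4·10 ≡ 40.
  x = λ² - 20 - 20 = 1600 - 40 ≡ 12; y = λ·(20 - 12) - 28 ≡ 34. → (12, 34)
double: tangent at (12, 34): λ = (3·12² + 8)/(2·34) ≡ 10/25. 25⁻¹ ≡ 31 (mod 43), so λ ≡ 10·31 ≡ 9.
  x = λ² - 12 - 12 = 81 - 24 ≡ 14; y = λ·(12 - 14) - 34 ≡ 34. → (14, 34)
4P = (14, 34).
Finally 4P + Q:
tangent at (14, 34): λ = (3·14² + 8)/(2·34) ≡ 37/25. 25⁻¹ ≡ 31 (mod 43) since 25·31 = 775 ≡ 1, so λ ≡ 37·31 ≡ 29.
  x = λ² - 14 - 14 = 841 - 28 ≡ 39; y = λ·(14 - 39) - 34 ≡ 15. → (39, 15)

(39, 15)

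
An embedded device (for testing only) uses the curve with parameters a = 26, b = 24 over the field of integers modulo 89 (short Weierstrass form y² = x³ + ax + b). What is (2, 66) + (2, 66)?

(84, 83)

tangent at (2, 66): λ = (3·2² + 26)/(2·66) ≡ 38/43. 43⁻¹ ≡ 29 (mod 89), so λ ≡ 38·29 ≡ 34.
  x = λ² - 2 - 2 = 1156 - 4 ≡ 84; y = λ·(2 - 84) - 66 ≡ 83. → (84, 83)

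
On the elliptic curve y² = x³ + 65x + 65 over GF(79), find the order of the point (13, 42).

2P: tangent at (13, 42): λ = (3·13² + 65)/(2·42) ≡ 19/5. 5⁻¹ ≡ 16 (mod 79) since 5·16 = 80 ≡ 1, so λ ≡ 19·16 ≡ 67.
  x = λ² - 13 - 13 = 4489 - 26 ≡ 39; y = λ·(13 - 39) - 42 ≡ 33. → (39, 33)
3P: (39, 33) + (13, 42). λ = (42 - 33)/(13 - 39) ≡ 9/53 mod 79. 53⁻¹ ≡ 3 (mod 79) since 53·3 = 159 ≡ 1, so λ ≡ 27.
  x = λ² - 39 - 13 = 729 - 52 ≡ 45; y = λ·(39 - 45) - 33 ≡ 42. → (45, 42)
4P: (45, 42) + (13, 42). λ = (42 - 42)/(13 - 45) ≡ 0/47 mod 79. 47⁻¹ ≡ 37 (mod 79) since 47·37 = 1739 ≡ 1, so λ ≡ 0.
  x = λ² - 45 - 13 = 0 - 58 ≡ 21; y = λ·(45 - 21) - 42 ≡ 37. → (21, 37)
5P: (21, 37) + (13, 42). λ = (42 - 37)/(13 - 21) ≡ 5/71 mod 79. 71⁻¹ ≡ 69 (mod 79), so λ ≡ 29.
  x = λ² - 21 - 13 = 841 - 34 ≡ 17; y = λ·(21 - 17) - 37 ≡ 0. → (17, 0)
6P: (17, 0) + (13, 42). λ = (42 - 0)/(13 - 17) ≡ 42/75 mod 79. 75⁻¹ ≡ 59 (mod 79), so λ ≡ 29.
  x = λ² - 17 - 13 = 841 - 30 ≡ 21; y = λ·(17 - 21) - 0 ≡ 42. → (21, 42)
7P: (21, 42) + (13, 42). λ = (42 - 42)/(13 - 21) ≡ 0/71 mod 79. 71⁻¹ ≡ 69 (mod 79), so λ ≡ 0.
  x = λ² - 21 - 13 = 0 - 34 ≡ 45; y = λ·(21 - 45) - 42 ≡ 37. → (45, 37)
8P: (45, 37) + (13, 42). λ = (42 - 37)/(13 - 45) ≡ 5/47 mod 79. 47⁻¹ ≡ 37 (mod 79) since 47·37 = 1739 ≡ 1, so λ ≡ 27.
  x = λ² - 45 - 13 = 729 - 58 ≡ 39; y = λ·(45 - 39) - 37 ≡ 46. → (39, 46)
9P: (39, 46) + (13, 42). λ = (42 - 46)/(13 - 39) ≡ 75/53 mod 79. 53⁻¹ ≡ 3 (mod 79) since 53·3 = 159 ≡ 1, so λ ≡ 67.
  x = λ² - 39 - 13 = 4489 - 52 ≡ 13; y = λ·(39 - 13) - 46 ≡ 37. → (13, 37)
10P: (13, 37) + (13, 42): same x and y₁ ≡ -y₂, so the sum is the point at infinity.
10P = the point at infinity, so the order is 10.

10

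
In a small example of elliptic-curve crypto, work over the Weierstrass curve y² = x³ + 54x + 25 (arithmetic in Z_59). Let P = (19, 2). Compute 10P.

(51, 5)

Repeated addition: build up to 10P.
2P: tangent at (19, 2): λ = (3·19² + 54)/(2·2) ≡ 16/4. 4⁻¹ ≡ 15 (mod 59) since 4·15 = 60 ≡ 1, so λ ≡ 16·15 ≡ 4.
  x = λ² - 19 - 19 = 16 - 38 ≡ 37; y = λ·(19 - 37) - 2 ≡ 44. → (37, 44)
3P: (37, 44) + (19, 2). λ = (2 - 44)/(19 - 37) ≡ 17/41 mod 59. 41⁻¹ ≡ 36 (mod 59), so λ ≡ 22.
  x = λ² - 37 - 19 = 484 - 56 ≡ 15; y = λ·(37 - 15) - 44 ≡ 27. → (15, 27)
4P: (15, 27) + (19, 2). λ = (2 - 27)/(19 - 15) ≡ 34/4 mod 59. 4⁻¹ ≡ 15 (mod 59), so λ ≡ 38.
  x = λ² - 15 - 19 = 1444 - 34 ≡ 53; y = λ·(15 - 53) - 27 ≡ 4. → (53, 4)
5P: (53, 4) + (19, 2). λ = (2 - 4)/(19 - 53) ≡ 57/25 mod 59. 25⁻¹ ≡ 26 (mod 59) since 25·26 = 650 ≡ 1, so λ ≡ 7.
  x = λ² - 53 - 19 = 49 - 72 ≡ 36; y = λ·(53 - 36) - 4 ≡ 56. → (36, 56)
6P: (36, 56) + (19, 2). λ = (2 - 56)/(19 - 36) ≡ 5/42 mod 59. 42⁻¹ ≡ 52 (mod 59) since 42·52 = 2184 ≡ 1, so λ ≡ 24.
  x = λ² - 36 - 19 = 576 - 55 ≡ 49; y = λ·(36 - 49) - 56 ≡ 45. → (49, 45)
7P: (49, 45) + (19, 2). λ = (2 - 45)/(19 - 49) ≡ 16/29 mod 59. 29⁻¹ ≡ 57 (mod 59) since 29·57 = 1653 ≡ 1, so λ ≡ 27.
  x = λ² - 49 - 19 = 729 - 68 ≡ 12; y = λ·(49 - 12) - 45 ≡ 10. → (12, 10)
8P: (12, 10) + (19, 2). λ = (2 - 10)/(19 - 12) ≡ 51/7 mod 59. 7⁻¹ ≡ 17 (mod 59), so λ ≡ 41.
  x = λ² - 12 - 19 = 1681 - 31 ≡ 57; y = λ·(12 - 57) - 10 ≡ 33. → (57, 33)
9P: (57, 33) + (19, 2). λ = (2 - 33)/(19 - 57) ≡ 28/21 mod 59. 21⁻¹ ≡ 45 (mod 59) since 21·45 = 945 ≡ 1, so λ ≡ 21.
  x = λ² - 57 - 19 = 441 - 76 ≡ 11; y = λ·(57 - 11) - 33 ≡ 48. → (11, 48)
10P: (11, 48) + (19, 2). λ = (2 - 48)/(19 - 11) ≡ 13/8 mod 59. 8⁻¹ ≡ 37 (mod 59), so λ ≡ 9.
  x = λ² - 11 - 19 = 81 - 30 ≡ 51; y = λ·(11 - 51) - 48 ≡ 5. → (51, 5)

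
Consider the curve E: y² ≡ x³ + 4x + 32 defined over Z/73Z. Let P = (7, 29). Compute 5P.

Double-and-add on 5 = (101)₂. Start with P = (7, 29) for the leading 1-bit.
double: tangent at (7, 29): λ = (3·7² + 4)/(2·29) ≡ 5/58. 58⁻¹ ≡ 34 (mod 73), so λ ≡ 5·34 ≡ 24.
  x = λ² - 7 - 7 = 576 - 14 ≡ 51; y = λ·(7 - 51) - 29 ≡ 10. → (51, 10)
double: tangent at (51, 10): λ = (3·51² + 4)/(2·10) ≡ 69/20. 20⁻¹ ≡ 11 (mod 73), so λ ≡ 69·11 ≡ 29.
  x = λ² - 51 - 51 = 841 - 102 ≡ 9; y = λ·(51 - 9) - 10 ≡ 40. → (9, 40)
add P: (9, 40) + (7, 29). λ = (29 - 40)/(7 - 9) ≡ 62/71 mod 73. 71⁻¹ ≡ 36 (mod 73), so λ ≡ 42.
  x = λ² - 9 - 7 = 1764 - 16 ≡ 69; y = λ·(9 - 69) - 40 ≡ 68. → (69, 68)

(69, 68)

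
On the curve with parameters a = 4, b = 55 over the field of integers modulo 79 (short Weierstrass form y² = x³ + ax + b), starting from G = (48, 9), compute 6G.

Double-and-add on 6 = (110)₂. Start with G = (48, 9) for the leading 1-bit.
double: tangent at (48, 9): λ = (3·48² + 4)/(2·9) ≡ 43/18. 18⁻¹ ≡ 22 (mod 79) since 18·22 = 396 ≡ 1, so λ ≡ 43·22 ≡ 77.
  x = λ² - 48 - 48 = 5929 - 96 ≡ 66; y = λ·(48 - 66) - 9 ≡ 27. → (66, 27)
add G: (66, 27) + (48, 9). λ = (9 - 27)/(48 - 66) ≡ 61/61 mod 79. 61⁻¹ ≡ 57 (mod 79), so λ ≡ 1.
  x = λ² - 66 - 48 = 1 - 114 ≡ 45; y = λ·(66 - 45) - 27 ≡ 73. → (45, 73)
double: tangent at (45, 73): λ = (3·45² + 4)/(2·73) ≡ 75/67. 67⁻¹ ≡ 46 (mod 79) since 67·46 = 3082 ≡ 1, so λ ≡ 75·46 ≡ 53.
  x = λ² - 45 - 45 = 2809 - 90 ≡ 33; y = λ·(45 - 33) - 73 ≡ 10. → (33, 10)

(33, 10)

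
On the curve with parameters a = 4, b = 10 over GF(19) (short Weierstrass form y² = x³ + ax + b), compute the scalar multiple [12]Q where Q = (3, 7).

(10, 9)

Double-and-add on 12 = (1100)₂. Start with Q = (3, 7) for the leading 1-bit.
double: tangent at (3, 7): λ = (3·3² + 4)/(2·7) ≡ 12/14. 14⁻¹ ≡ 15 (mod 19), so λ ≡ 12·15 ≡ 9.
  x = λ² - 3 - 3 = 81 - 6 ≡ 18; y = λ·(3 - 18) - 7 ≡ 10. → (18, 10)
add Q: (18, 10) + (3, 7). λ = (7 - 10)/(3 - 18) ≡ 16/4 mod 19. 4⁻¹ ≡ 5 (mod 19), so λ ≡ 4.
  x = λ² - 18 - 3 = 16 - 21 ≡ 14; y = λ·(18 - 14) - 10 ≡ 6. → (14, 6)
double: tangent at (14, 6): λ = (3·14² + 4)/(2·6) ≡ 3/12. 12⁻¹ ≡ 8 (mod 19) since 12·8 = 96 ≡ 1, so λ ≡ 3·8 ≡ 5.
  x = λ² - 14 - 14 = 25 - 28 ≡ 16; y = λ·(14 - 16) - 6 ≡ 3. → (16, 3)
double: tangent at (16, 3): λ = (3·16² + 4)/(2·3) ≡ 12/6. 6⁻¹ ≡ 16 (mod 19) since 6·16 = 96 ≡ 1, so λ ≡ 12·16 ≡ 2.
  x = λ² - 16 - 16 = 4 - 32 ≡ 10; y = λ·(16 - 10) - 3 ≡ 9. → (10, 9)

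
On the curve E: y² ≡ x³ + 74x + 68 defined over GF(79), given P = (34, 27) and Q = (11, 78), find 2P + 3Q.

(26, 56)

First 2P:
Repeated addition: build up to 2P.
2P: tangent at (34, 27): λ = (3·34² + 74)/(2·27) ≡ 66/54. 54⁻¹ ≡ 60 (mod 79), so λ ≡ 66·60 ≡ 10.
  x = λ² - 34 - 34 = 100 - 68 ≡ 32; y = λ·(34 - 32) - 27 ≡ 72. → (32, 72)
2P = (32, 72).
Next 3Q:
Repeated addition: build up to 3Q.
2Q: tangent at (11, 78): λ = (3·11² + 74)/(2·78) ≡ 42/77. 77⁻¹ ≡ 39 (mod 79) since 77·39 = 3003 ≡ 1, so λ ≡ 42·39 ≡ 58.
  x = λ² - 11 - 11 = 3364 - 22 ≡ 24; y = λ·(11 - 24) - 78 ≡ 37. → (24, 37)
3Q: (24, 37) + (11, 78). λ = (78 - 37)/(11 - 24) ≡ 41/66 mod 79. 66⁻¹ ≡ 6 (mod 79) since 66·6 = 396 ≡ 1, so λ ≡ 9.
  x = λ² - 24 - 11 = 81 - 35 ≡ 46; y = λ·(24 - 46) - 37 ≡ 2. → (46, 2)
3Q = (46, 2).
Finally 2P + 3Q:
(32, 72) + (46, 2). λ = (2 - 72)/(46 - 32) ≡ 9/14 mod 79. 14⁻¹ ≡ 17 (mod 79), so λ ≡ 74.
  x = λ² - 32 - 46 = 5476 - 78 ≡ 26; y = λ·(32 - 26) - 72 ≡ 56. → (26, 56)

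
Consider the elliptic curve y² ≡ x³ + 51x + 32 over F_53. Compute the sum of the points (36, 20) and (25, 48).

(36, 20) + (25, 48). λ = (48 - 20)/(25 - 36) ≡ 28/42 mod 53. 42⁻¹ ≡ 24 (mod 53), so λ ≡ 36.
  x = λ² - 36 - 25 = 1296 - 61 ≡ 16; y = λ·(36 - 16) - 20 ≡ 11. → (16, 11)

(16, 11)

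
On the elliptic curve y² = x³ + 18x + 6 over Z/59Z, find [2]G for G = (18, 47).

(32, 29)

tangent at (18, 47): λ = (3·18² + 18)/(2·47) ≡ 46/35. 35⁻¹ ≡ 27 (mod 59), so λ ≡ 46·27 ≡ 3.
  x = λ² - 18 - 18 = 9 - 36 ≡ 32; y = λ·(18 - 32) - 47 ≡ 29. → (32, 29)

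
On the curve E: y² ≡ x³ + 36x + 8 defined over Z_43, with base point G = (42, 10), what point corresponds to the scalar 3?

Repeated addition: build up to 3G.
2G: tangent at (42, 10): λ = (3·42² + 36)/(2·10) ≡ 39/20. 20⁻¹ ≡ 28 (mod 43) since 20·28 = 560 ≡ 1, so λ ≡ 39·28 ≡ 17.
  x = λ² - 42 - 42 = 289 - 84 ≡ 33; y = λ·(42 - 33) - 10 ≡ 14. → (33, 14)
3G: (33, 14) + (42, 10). λ = (10 - 14)/(42 - 33) ≡ 39/9 mod 43. 9⁻¹ ≡ 24 (mod 43), so λ ≡ 33.
  x = λ² - 33 - 42 = 1089 - 75 ≡ 25; y = λ·(33 - 25) - 14 ≡ 35. → (25, 35)

(25, 35)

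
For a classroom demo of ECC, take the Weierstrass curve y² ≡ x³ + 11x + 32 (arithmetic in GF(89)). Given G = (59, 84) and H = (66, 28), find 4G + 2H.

First 4G:
Repeated addition: build up to 4G.
2G: tangent at (59, 84): λ = (3·59² + 11)/(2·84) ≡ 41/79. 79⁻¹ ≡ 80 (mod 89), so λ ≡ 41·80 ≡ 76.
  x = λ² - 59 - 59 = 5776 - 118 ≡ 51; y = λ·(59 - 51) - 84 ≡ 79. → (51, 79)
3G: (51, 79) + (59, 84). λ = (84 - 79)/(59 - 51) ≡ 5/8 mod 89. 8⁻¹ ≡ 78 (mod 89), so λ ≡ 34.
  x = λ² - 51 - 59 = 1156 - 110 ≡ 67; y = λ·(51 - 67) - 79 ≡ 0. → (67, 0)
4G: (67, 0) + (59, 84). λ = (84 - 0)/(59 - 67) ≡ 84/81 mod 89. 81⁻¹ ≡ 11 (mod 89), so λ ≡ 34.
  x = λ² - 67 - 59 = 1156 - 126 ≡ 51; y = λ·(67 - 51) - 0 ≡ 10. → (51, 10)
4G = (51, 10).
Next 2H:
Repeated addition: build up to 2H.
2H: tangent at (66, 28): λ = (3·66² + 11)/(2·28) ≡ 85/56. 56⁻¹ ≡ 62 (mod 89) since 56·62 = 3472 ≡ 1, so λ ≡ 85·62 ≡ 19.
  x = λ² - 66 - 66 = 361 - 132 ≡ 51; y = λ·(66 - 51) - 28 ≡ 79. → (51, 79)
2H = (51, 79).
Finally 4G + 2H:
(51, 10) + (51, 79): same x and y₁ ≡ -y₂, so the sum is O.

O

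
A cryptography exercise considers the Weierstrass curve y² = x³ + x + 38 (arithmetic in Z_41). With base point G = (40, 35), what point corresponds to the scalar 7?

Double-and-add on 7 = (111)₂. Start with G = (40, 35) for the leading 1-bit.
double: tangent at (40, 35): λ = (3·40² + 1)/(2·35) ≡ 4/29. 29⁻¹ ≡ 17 (mod 41), so λ ≡ 4·17 ≡ 27.
  x = λ² - 40 - 40 = 729 - 80 ≡ 34; y = λ·(40 - 34) - 35 ≡ 4. → (34, 4)
add G: (34, 4) + (40, 35). λ = (35 - 4)/(40 - 34) ≡ 31/6 mod 41. 6⁻¹ ≡ 7 (mod 41) since 6·7 = 42 ≡ 1, so λ ≡ 12.
  x = λ² - 34 - 40 = 144 - 74 ≡ 29; y = λ·(34 - 29) - 4 ≡ 15. → (29, 15)
double: tangent at (29, 15): λ = (3·29² + 1)/(2·15) ≡ 23/30. 30⁻¹ ≡ 26 (mod 41), so λ ≡ 23·26 ≡ 24.
  x = λ² - 29 - 29 = 576 - 58 ≡ 26; y = λ·(29 - 26) - 15 ≡ 16. → (26, 16)
add G: (26, 16) + (40, 35). λ = (35 - 16)/(40 - 26) ≡ 19/14 mod 41. 14⁻¹ ≡ 3 (mod 41), so λ ≡ 16.
  x = λ² - 26 - 40 = 256 - 66 ≡ 26; y = λ·(26 - 26) - 16 ≡ 25. → (26, 25)

(26, 25)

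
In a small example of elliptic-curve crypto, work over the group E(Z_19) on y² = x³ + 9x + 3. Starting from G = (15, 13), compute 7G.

Double-and-add on 7 = (111)₂. Start with G = (15, 13) for the leading 1-bit.
double: tangent at (15, 13): λ = (3·15² + 9)/(2·13) ≡ 0/7. 7⁻¹ ≡ 11 (mod 19), so λ ≡ 0·11 ≡ 0.
  x = λ² - 15 - 15 = 0 - 30 ≡ 8; y = λ·(15 - 8) - 13 ≡ 6. → (8, 6)
add G: (8, 6) + (15, 13). λ = (13 - 6)/(15 - 8) ≡ 7/7 mod 19. 7⁻¹ ≡ 11 (mod 19), so λ ≡ 1.
  x = λ² - 8 - 15 = 1 - 23 ≡ 16; y = λ·(8 - 16) - 6 ≡ 5. → (16, 5)
double: tangent at (16, 5): λ = (3·16² + 9)/(2·5) ≡ 17/10. 10⁻¹ ≡ 2 (mod 19) since 10·2 = 20 ≡ 1, so λ ≡ 17·2 ≡ 15.
  x = λ² - 16 - 16 = 225 - 32 ≡ 3; y = λ·(16 - 3) - 5 ≡ 0. → (3, 0)
add G: (3, 0) + (15, 13). λ = (13 - 0)/(15 - 3) ≡ 13/12 mod 19. 12⁻¹ ≡ 8 (mod 19) since 12·8 = 96 ≡ 1, so λ ≡ 9.
  x = λ² - 3 - 15 = 81 - 18 ≡ 6; y = λ·(3 - 6) - 0 ≡ 11. → (6, 11)

(6, 11)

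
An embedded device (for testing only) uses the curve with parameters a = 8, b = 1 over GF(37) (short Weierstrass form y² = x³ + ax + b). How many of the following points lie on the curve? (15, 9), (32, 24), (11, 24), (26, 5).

(15, 9): 9² ≡ 7, rhs ≡ 18 → off.
(32, 24): 24² ≡ 21, rhs ≡ 21 → on.
(11, 24): 24² ≡ 21, rhs ≡ 14 → off.
(26, 5): 5² ≡ 25, rhs ≡ 25 → on.

2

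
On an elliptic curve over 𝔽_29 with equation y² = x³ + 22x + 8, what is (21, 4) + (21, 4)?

tangent at (21, 4): λ = (3·21² + 22)/(2·4) ≡ 11/8. 8⁻¹ ≡ 11 (mod 29) since 8·11 = 88 ≡ 1, so λ ≡ 11·11 ≡ 5.
  x = λ² - 21 - 21 = 25 - 42 ≡ 12; y = λ·(21 - 12) - 4 ≡ 12. → (12, 12)

(12, 12)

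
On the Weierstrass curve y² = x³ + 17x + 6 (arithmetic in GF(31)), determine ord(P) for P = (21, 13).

2P: tangent at (21, 13): λ = (3·21² + 17)/(2·13) ≡ 7/26. 26⁻¹ ≡ 6 (mod 31), so λ ≡ 7·6 ≡ 11.
  x = λ² - 21 - 21 = 121 - 42 ≡ 17; y = λ·(21 - 17) - 13 ≡ 0. → (17, 0)
3P: (17, 0) + (21, 13). λ = (13 - 0)/(21 - 17) ≡ 13/4 mod 31. 4⁻¹ ≡ 8 (mod 31), so λ ≡ 11.
  x = λ² - 17 - 21 = 121 - 38 ≡ 21; y = λ·(17 - 21) - 0 ≡ 18. → (21, 18)
4P: (21, 18) + (21, 13): same x and y₁ ≡ -y₂, so the sum is O.
4P = O, so the order is 4.

4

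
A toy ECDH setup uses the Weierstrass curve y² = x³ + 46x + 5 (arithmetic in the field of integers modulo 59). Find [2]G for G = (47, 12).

tangent at (47, 12): λ = (3·47² + 46)/(2·12) ≡ 6/24. 24⁻¹ ≡ 32 (mod 59), so λ ≡ 6·32 ≡ 15.
  x = λ² - 47 - 47 = 225 - 94 ≡ 13; y = λ·(47 - 13) - 12 ≡ 26. → (13, 26)

(13, 26)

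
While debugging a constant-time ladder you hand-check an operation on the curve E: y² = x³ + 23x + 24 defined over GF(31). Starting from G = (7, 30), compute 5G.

Double-and-add on 5 = (101)₂. Start with G = (7, 30) for the leading 1-bit.
double: tangent at (7, 30): λ = (3·7² + 23)/(2·30) ≡ 15/29. 29⁻¹ ≡ 15 (mod 31) since 29·15 = 435 ≡ 1, so λ ≡ 15·15 ≡ 8.
  x = λ² - 7 - 7 = 64 - 14 ≡ 19; y = λ·(7 - 19) - 30 ≡ 29. → (19, 29)
double: tangent at (19, 29): λ = (3·19² + 23)/(2·29) ≡ 21/27. 27⁻¹ ≡ 23 (mod 31), so λ ≡ 21·23 ≡ 18.
  x = λ² - 19 - 19 = 324 - 38 ≡ 7; y = λ·(19 - 7) - 29 ≡ 1. → (7, 1)
add G: (7, 1) + (7, 30): same x and y₁ ≡ -y₂, so the sum is ∞.

O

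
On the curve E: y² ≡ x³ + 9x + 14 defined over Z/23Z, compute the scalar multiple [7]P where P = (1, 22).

(20, 11)

Repeated addition: build up to 7P.
2P: tangent at (1, 22): λ = (3·1² + 9)/(2·22) ≡ 12/21. 21⁻¹ ≡ 11 (mod 23) since 21·11 = 231 ≡ 1, so λ ≡ 12·11 ≡ 17.
  x = λ² - 1 - 1 = 289 - 2 ≡ 11; y = λ·(1 - 11) - 22 ≡ 15. → (11, 15)
3P: (11, 15) + (1, 22). λ = (22 - 15)/(1 - 11) ≡ 7/13 mod 23. 13⁻¹ ≡ 16 (mod 23), so λ ≡ 20.
  x = λ² - 11 - 1 = 400 - 12 ≡ 20; y = λ·(11 - 20) - 15 ≡ 12. → (20, 12)
4P: (20, 12) + (1, 22). λ = (22 - 12)/(1 - 20) ≡ 10/4 mod 23. 4⁻¹ ≡ 6 (mod 23) since 4·6 = 24 ≡ 1, so λ ≡ 14.
  x = λ² - 20 - 1 = 196 - 21 ≡ 14; y = λ·(20 - 14) - 12 ≡ 3. → (14, 3)
5P: (14, 3) + (1, 22). λ = (22 - 3)/(1 - 14) ≡ 19/10 mod 23. 10⁻¹ ≡ 7 (mod 23) since 10·7 = 70 ≡ 1, so λ ≡ 18.
  x = λ² - 14 - 1 = 324 - 15 ≡ 10; y = λ·(14 - 10) - 3 ≡ 0. → (10, 0)
6P: (10, 0) + (1, 22). λ = (22 - 0)/(1 - 10) ≡ 22/14 mod 23. 14⁻¹ ≡ 5 (mod 23), so λ ≡ 18.
  x = λ² - 10 - 1 = 324 - 11 ≡ 14; y = λ·(10 - 14) - 0 ≡ 20. → (14, 20)
7P: (14, 20) + (1, 22). λ = (22 - 20)/(1 - 14) ≡ 2/10 mod 23. 10⁻¹ ≡ 7 (mod 23), so λ ≡ 14.
  x = λ² - 14 - 1 = 196 - 15 ≡ 20; y = λ·(14 - 20) - 20 ≡ 11. → (20, 11)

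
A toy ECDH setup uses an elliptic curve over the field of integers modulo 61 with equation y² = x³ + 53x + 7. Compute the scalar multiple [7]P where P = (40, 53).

Repeated addition: build up to 7P.
2P: tangent at (40, 53): λ = (3·40² + 53)/(2·53) ≡ 34/45. 45⁻¹ ≡ 19 (mod 61), so λ ≡ 34·19 ≡ 36.
  x = λ² - 40 - 40 = 1296 - 80 ≡ 57; y = λ·(40 - 57) - 53 ≡ 6. → (57, 6)
3P: (57, 6) + (40, 53). λ = (53 - 6)/(40 - 57) ≡ 47/44 mod 61. 44⁻¹ ≡ 43 (mod 61), so λ ≡ 8.
  x = λ² - 57 - 40 = 64 - 97 ≡ 28; y = λ·(57 - 28) - 6 ≡ 43. → (28, 43)
4P: (28, 43) + (40, 53). λ = (53 - 43)/(40 - 28) ≡ 10/12 mod 61. 12⁻¹ ≡ 56 (mod 61), so λ ≡ 11.
  x = λ² - 28 - 40 = 121 - 68 ≡ 53; y = λ·(28 - 53) - 43 ≡ 48. → (53, 48)
5P: (53, 48) + (40, 53). λ = (53 - 48)/(40 - 53) ≡ 5/48 mod 61. 48⁻¹ ≡ 14 (mod 61) since 48·14 = 672 ≡ 1, so λ ≡ 9.
  x = λ² - 53 - 40 = 81 - 93 ≡ 49; y = λ·(53 - 49) - 48 ≡ 49. → (49, 49)
6P: (49, 49) + (40, 53). λ = (53 - 49)/(40 - 49) ≡ 4/52 mod 61. 52⁻¹ ≡ 27 (mod 61) since 52·27 = 1404 ≡ 1, so λ ≡ 47.
  x = λ² - 49 - 40 = 2209 - 89 ≡ 46; y = λ·(49 - 46) - 49 ≡ 31. → (46, 31)
7P: (46, 31) + (40, 53). λ = (53 - 31)/(40 - 46) ≡ 22/55 mod 61. 55⁻¹ ≡ 10 (mod 61), so λ ≡ 37.
  x = λ² - 46 - 40 = 1369 - 86 ≡ 2; y = λ·(46 - 2) - 31 ≡ 11. → (2, 11)

(2, 11)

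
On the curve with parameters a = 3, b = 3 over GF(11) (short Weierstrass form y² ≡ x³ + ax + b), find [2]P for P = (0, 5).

tangent at (0, 5): λ = (3·0² + 3)/(2·5) ≡ 3/10. 10⁻¹ ≡ 10 (mod 11), so λ ≡ 3·10 ≡ 8.
  x = λ² - 0 - 0 = 64 - 0 ≡ 9; y = λ·(0 - 9) - 5 ≡ 0. → (9, 0)

(9, 0)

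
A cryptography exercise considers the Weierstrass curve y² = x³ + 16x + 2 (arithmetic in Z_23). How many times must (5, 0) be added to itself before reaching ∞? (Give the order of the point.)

2

2P: (5, 0) + (5, 0): same x and y₁ ≡ -y₂, so the sum is ∞.
2P = ∞, so the order is 2.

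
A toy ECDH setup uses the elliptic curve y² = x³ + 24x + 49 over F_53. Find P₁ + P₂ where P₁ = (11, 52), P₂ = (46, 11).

(11, 52) + (46, 11). λ = (11 - 52)/(46 - 11) ≡ 12/35 mod 53. 35⁻¹ ≡ 50 (mod 53) since 35·50 = 1750 ≡ 1, so λ ≡ 17.
  x = λ² - 11 - 46 = 289 - 57 ≡ 20; y = λ·(11 - 20) - 52 ≡ 7. → (20, 7)

(20, 7)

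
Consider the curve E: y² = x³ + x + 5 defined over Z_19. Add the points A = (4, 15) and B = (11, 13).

(13, 12)

(4, 15) + (11, 13). λ = (13 - 15)/(11 - 4) ≡ 17/7 mod 19. 7⁻¹ ≡ 11 (mod 19), so λ ≡ 16.
  x = λ² - 4 - 11 = 256 - 15 ≡ 13; y = λ·(4 - 13) - 15 ≡ 12. → (13, 12)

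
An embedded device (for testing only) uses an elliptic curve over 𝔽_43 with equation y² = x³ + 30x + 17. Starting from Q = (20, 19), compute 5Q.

Repeated addition: build up to 5Q.
2Q: tangent at (20, 19): λ = (3·20² + 30)/(2·19) ≡ 26/38. 38⁻¹ ≡ 17 (mod 43), so λ ≡ 26·17 ≡ 12.
  x = λ² - 20 - 20 = 144 - 40 ≡ 18; y = λ·(20 - 18) - 19 ≡ 5. → (18, 5)
3Q: (18, 5) + (20, 19). λ = (19 - 5)/(20 - 18) ≡ 14/2 mod 43. 2⁻¹ ≡ 22 (mod 43), so λ ≡ 7.
  x = λ² - 18 - 20 = 49 - 38 ≡ 11; y = λ·(18 - 11) - 5 ≡ 1. → (11, 1)
4Q: (11, 1) + (20, 19). λ = (19 - 1)/(20 - 11) ≡ 18/9 mod 43. 9⁻¹ ≡ 24 (mod 43) since 9·24 = 216 ≡ 1, so λ ≡ 2.
  x = λ² - 11 - 20 = 4 - 31 ≡ 16; y = λ·(11 - 16) - 1 ≡ 32. → (16, 32)
5Q: (16, 32) + (20, 19). λ = (19 - 32)/(20 - 16) ≡ 30/4 mod 43. 4⁻¹ ≡ 11 (mod 43) since 4·11 = 44 ≡ 1, so λ ≡ 29.
  x = λ² - 16 - 20 = 841 - 36 ≡ 31; y = λ·(16 - 31) - 32 ≡ 6. → (31, 6)

(31, 6)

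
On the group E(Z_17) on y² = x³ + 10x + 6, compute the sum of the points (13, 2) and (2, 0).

(13, 2) + (2, 0). λ = (0 - 2)/(2 - 13) ≡ 15/6 mod 17. 6⁻¹ ≡ 3 (mod 17), so λ ≡ 11.
  x = λ² - 13 - 2 = 121 - 15 ≡ 4; y = λ·(13 - 4) - 2 ≡ 12. → (4, 12)

(4, 12)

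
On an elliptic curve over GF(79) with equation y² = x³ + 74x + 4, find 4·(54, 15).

(46, 16)

Write Q = (54, 15).
Double-and-add on 4 = (100)₂. Start with Q = (54, 15) for the leading 1-bit.
double: tangent at (54, 15): λ = (3·54² + 74)/(2·15) ≡ 53/30. 30⁻¹ ≡ 29 (mod 79) since 30·29 = 870 ≡ 1, so λ ≡ 53·29 ≡ 36.
  x = λ² - 54 - 54 = 1296 - 108 ≡ 3; y = λ·(54 - 3) - 15 ≡ 4. → (3, 4)
double: tangent at (3, 4): λ = (3·3² + 74)/(2·4) ≡ 22/8. 8⁻¹ ≡ 10 (mod 79) since 8·10 = 80 ≡ 1, so λ ≡ 22·10 ≡ 62.
  x = λ² - 3 - 3 = 3844 - 6 ≡ 46; y = λ·(3 - 46) - 4 ≡ 16. → (46, 16)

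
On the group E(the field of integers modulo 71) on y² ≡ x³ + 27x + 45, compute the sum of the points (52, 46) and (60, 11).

(52, 46) + (60, 11). λ = (11 - 46)/(60 - 52) ≡ 36/8 mod 71. 8⁻¹ ≡ 9 (mod 71), so λ ≡ 40.
  x = λ² - 52 - 60 = 1600 - 112 ≡ 68; y = λ·(52 - 68) - 46 ≡ 24. → (68, 24)

(68, 24)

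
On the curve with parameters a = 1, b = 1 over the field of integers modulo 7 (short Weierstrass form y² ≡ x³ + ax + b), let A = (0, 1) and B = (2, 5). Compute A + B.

(0, 1) + (2, 5). λ = (5 - 1)/(2 - 0) ≡ 4/2 mod 7. 2⁻¹ ≡ 4 (mod 7) since 2·4 = 8 ≡ 1, so λ ≡ 2.
  x = λ² - 0 - 2 = 4 - 2 ≡ 2; y = λ·(0 - 2) - 1 ≡ 2. → (2, 2)

(2, 2)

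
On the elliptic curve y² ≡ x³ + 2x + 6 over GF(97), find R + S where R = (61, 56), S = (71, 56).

(61, 56) + (71, 56). λ = (56 - 56)/(71 - 61) ≡ 0/10 mod 97. 10⁻¹ ≡ 68 (mod 97), so λ ≡ 0.
  x = λ² - 61 - 71 = 0 - 132 ≡ 62; y = λ·(61 - 62) - 56 ≡ 41. → (62, 41)

(62, 41)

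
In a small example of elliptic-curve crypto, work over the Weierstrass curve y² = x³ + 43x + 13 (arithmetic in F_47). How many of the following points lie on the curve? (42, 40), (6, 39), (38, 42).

3

(42, 40): 40² ≡ 2, rhs ≡ 2 → on.
(6, 39): 39² ≡ 17, rhs ≡ 17 → on.
(38, 42): 42² ≡ 25, rhs ≡ 25 → on.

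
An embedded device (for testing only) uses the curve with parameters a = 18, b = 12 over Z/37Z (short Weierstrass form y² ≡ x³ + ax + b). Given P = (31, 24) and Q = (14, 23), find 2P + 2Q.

First 2P:
Repeated addition: build up to 2P.
2P: tangent at (31, 24): λ = (3·31² + 18)/(2·24) ≡ 15/11. 11⁻¹ ≡ 27 (mod 37), so λ ≡ 15·27 ≡ 35.
  x = λ² - 31 - 31 = 1225 - 62 ≡ 16; y = λ·(31 - 16) - 24 ≡ 20. → (16, 20)
2P = (16, 20).
Next 2Q:
Repeated addition: build up to 2Q.
2Q: tangent at (14, 23): λ = (3·14² + 18)/(2·23) ≡ 14/9. 9⁻¹ ≡ 33 (mod 37) since 9·33 = 297 ≡ 1, so λ ≡ 14·33 ≡ 18.
  x = λ² - 14 - 14 = 324 - 28 ≡ 0; y = λ·(14 - 0) - 23 ≡ 7. → (0, 7)
2Q = (0, 7).
Finally 2P + 2Q:
(16, 20) + (0, 7). λ = (7 - 20)/(0 - 16) ≡ 24/21 mod 37. 21⁻¹ ≡ 30 (mod 37), so λ ≡ 17.
  x = λ² - 16 - 0 = 289 - 16 ≡ 14; y = λ·(16 - 14) - 20 ≡ 14. → (14, 14)

(14, 14)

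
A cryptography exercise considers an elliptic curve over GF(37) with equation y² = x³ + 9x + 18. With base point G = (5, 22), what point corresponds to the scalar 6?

(12, 2)

Double-and-add on 6 = (110)₂. Start with G = (5, 22) for the leading 1-bit.
double: tangent at (5, 22): λ = (3·5² + 9)/(2·22) ≡ 10/7. 7⁻¹ ≡ 16 (mod 37), so λ ≡ 10·16 ≡ 12.
  x = λ² - 5 - 5 = 144 - 10 ≡ 23; y = λ·(5 - 23) - 22 ≡ 21. → (23, 21)
add G: (23, 21) + (5, 22). λ = (22 - 21)/(5 - 23) ≡ 1/19 mod 37. 19⁻¹ ≡ 2 (mod 37), so λ ≡ 2.
  x = λ² - 23 - 5 = 4 - 28 ≡ 13; y = λ·(23 - 13) - 21 ≡ 36. → (13, 36)
double: tangent at (13, 36): λ = (3·13² + 9)/(2·36) ≡ 35/35. 35⁻¹ ≡ 18 (mod 37) since 35·18 = 630 ≡ 1, so λ ≡ 35·18 ≡ 1.
  x = λ² - 13 - 13 = 1 - 26 ≡ 12; y = λ·(13 - 12) - 36 ≡ 2. → (12, 2)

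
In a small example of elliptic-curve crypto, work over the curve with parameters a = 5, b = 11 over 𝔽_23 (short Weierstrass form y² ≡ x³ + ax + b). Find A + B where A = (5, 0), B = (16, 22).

(5, 0) + (16, 22). λ = (22 - 0)/(16 - 5) ≡ 22/11 mod 23. 11⁻¹ ≡ 21 (mod 23), so λ ≡ 2.
  x = λ² - 5 - 16 = 4 - 21 ≡ 6; y = λ·(5 - 6) - 0 ≡ 21. → (6, 21)

(6, 21)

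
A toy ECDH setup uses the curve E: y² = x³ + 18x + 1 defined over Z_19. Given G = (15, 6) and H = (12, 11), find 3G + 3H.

(5, 11)

First 3G:
Repeated addition: build up to 3G.
2G: tangent at (15, 6): λ = (3·15² + 18)/(2·6) ≡ 9/12. 12⁻¹ ≡ 8 (mod 19), so λ ≡ 9·8 ≡ 15.
  x = λ² - 15 - 15 = 225 - 30 ≡ 5; y = λ·(15 - 5) - 6 ≡ 11. → (5, 11)
3G: (5, 11) + (15, 6). λ = (6 - 11)/(15 - 5) ≡ 14/10 mod 19. 10⁻¹ ≡ 2 (mod 19), so λ ≡ 9.
  x = λ² - 5 - 15 = 81 - 20 ≡ 4; y = λ·(5 - 4) - 11 ≡ 17. → (4, 17)
3G = (4, 17).
Next 3H:
Repeated addition: build up to 3H.
2H: tangent at (12, 11): λ = (3·12² + 18)/(2·11) ≡ 13/3. 3⁻¹ ≡ 13 (mod 19) since 3·13 = 39 ≡ 1, so λ ≡ 13·13 ≡ 17.
  x = λ² - 12 - 12 = 289 - 24 ≡ 18; y = λ·(12 - 18) - 11 ≡ 1. → (18, 1)
3H: (18, 1) + (12, 11). λ = (11 - 1)/(12 - 18) ≡ 10/13 mod 19. 13⁻¹ ≡ 3 (mod 19), so λ ≡ 11.
  x = λ² - 18 - 12 = 121 - 30 ≡ 15; y = λ·(18 - 15) - 1 ≡ 13. → (15, 13)
3H = (15, 13).
Finally 3G + 3H:
(4, 17) + (15, 13). λ = (13 - 17)/(15 - 4) ≡ 15/11 mod 19. 11⁻¹ ≡ 7 (mod 19), so λ ≡ 10.
  x = λ² - 4 - 15 = 100 - 19 ≡ 5; y = λ·(4 - 5) - 17 ≡ 11. → (5, 11)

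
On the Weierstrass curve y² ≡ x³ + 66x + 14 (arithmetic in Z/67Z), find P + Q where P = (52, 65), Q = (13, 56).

(52, 65) + (13, 56). λ = (56 - 65)/(13 - 52) ≡ 58/28 mod 67. 28⁻¹ ≡ 12 (mod 67), so λ ≡ 26.
  x = λ² - 52 - 13 = 676 - 65 ≡ 8; y = λ·(52 - 8) - 65 ≡ 7. → (8, 7)

(8, 7)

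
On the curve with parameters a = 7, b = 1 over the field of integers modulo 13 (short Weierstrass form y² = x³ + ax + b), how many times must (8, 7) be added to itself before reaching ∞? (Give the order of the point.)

2P: tangent at (8, 7): λ = (3·8² + 7)/(2·7) ≡ 4/1. 1⁻¹ ≡ 1 (mod 13), so λ ≡ 4·1 ≡ 4.
  x = λ² - 8 - 8 = 16 - 16 ≡ 0; y = λ·(8 - 0) - 7 ≡ 12. → (0, 12)
3P: (0, 12) + (8, 7). λ = (7 - 12)/(8 - 0) ≡ 8/8 mod 13. 8⁻¹ ≡ 5 (mod 13), so λ ≡ 1.
  x = λ² - 0 - 8 = 1 - 8 ≡ 6; y = λ·(0 - 6) - 12 ≡ 8. → (6, 8)
4P: (6, 8) + (8, 7). λ = (7 - 8)/(8 - 6) ≡ 12/2 mod 13. 2⁻¹ ≡ 7 (mod 13), so λ ≡ 6.
  x = λ² - 6 - 8 = 36 - 14 ≡ 9; y = λ·(6 - 9) - 8 ≡ 0. → (9, 0)
5P: (9, 0) + (8, 7). λ = (7 - 0)/(8 - 9) ≡ 7/12 mod 13. 12⁻¹ ≡ 12 (mod 13), so λ ≡ 6.
  x = λ² - 9 - 8 = 36 - 17 ≡ 6; y = λ·(9 - 6) - 0 ≡ 5. → (6, 5)
6P: (6, 5) + (8, 7). λ = (7 - 5)/(8 - 6) ≡ 2/2 mod 13. 2⁻¹ ≡ 7 (mod 13) since 2·7 = 14 ≡ 1, so λ ≡ 1.
  x = λ² - 6 - 8 = 1 - 14 ≡ 0; y = λ·(6 - 0) - 5 ≡ 1. → (0, 1)
7P: (0, 1) + (8, 7). λ = (7 - 1)/(8 - 0) ≡ 6/8 mod 13. 8⁻¹ ≡ 5 (mod 13), so λ ≡ 4.
  x = λ² - 0 - 8 = 16 - 8 ≡ 8; y = λ·(0 - 8) - 1 ≡ 6. → (8, 6)
8P: (8, 6) + (8, 7): same x and y₁ ≡ -y₂, so the sum is ∞.
8P = ∞, so the order is 8.

8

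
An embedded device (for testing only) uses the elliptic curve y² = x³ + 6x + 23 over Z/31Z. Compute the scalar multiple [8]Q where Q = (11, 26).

(25, 9)

Double-and-add on 8 = (1000)₂. Start with Q = (11, 26) for the leading 1-bit.
double: tangent at (11, 26): λ = (3·11² + 6)/(2·26) ≡ 28/21. 21⁻¹ ≡ 3 (mod 31) since 21·3 = 63 ≡ 1, so λ ≡ 28·3 ≡ 22.
  x = λ² - 11 - 11 = 484 - 22 ≡ 28; y = λ·(11 - 28) - 26 ≡ 3. → (28, 3)
double: tangent at (28, 3): λ = (3·28² + 6)/(2·3) ≡ 2/6. 6⁻¹ ≡ 26 (mod 31) since 6·26 = 156 ≡ 1, so λ ≡ 2·26 ≡ 21.
  x = λ² - 28 - 28 = 441 - 56 ≡ 13; y = λ·(28 - 13) - 3 ≡ 2. → (13, 2)
double: tangent at (13, 2): λ = (3·13² + 6)/(2·2) ≡ 17/4. 4⁻¹ ≡ 8 (mod 31), so λ ≡ 17·8 ≡ 12.
  x = λ² - 13 - 13 = 144 - 26 ≡ 25; y = λ·(13 - 25) - 2 ≡ 9. → (25, 9)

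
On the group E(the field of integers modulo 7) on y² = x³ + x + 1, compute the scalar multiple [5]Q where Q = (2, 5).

Double-and-add on 5 = (101)₂. Start with Q = (2, 5) for the leading 1-bit.
double: tangent at (2, 5): λ = (3·2² + 1)/(2·5) ≡ 6/3. 3⁻¹ ≡ 5 (mod 7) since 3·5 = 15 ≡ 1, so λ ≡ 6·5 ≡ 2.
  x = λ² - 2 - 2 = 4 - 4 ≡ 0; y = λ·(2 - 0) - 5 ≡ 6. → (0, 6)
double: tangent at (0, 6): λ = (3·0² + 1)/(2·6) ≡ 1/5. 5⁻¹ ≡ 3 (mod 7), so λ ≡ 1·3 ≡ 3.
  x = λ² - 0 - 0 = 9 - 0 ≡ 2; y = λ·(0 - 2) - 6 ≡ 2. → (2, 2)
add Q: (2, 2) + (2, 5): same x and y₁ ≡ -y₂, so the sum is O.

O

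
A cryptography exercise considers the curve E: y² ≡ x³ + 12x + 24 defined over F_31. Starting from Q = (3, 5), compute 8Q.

(12, 25)

Repeated addition: build up to 8Q.
2Q: tangent at (3, 5): λ = (3·3² + 12)/(2·5) ≡ 8/10. 10⁻¹ ≡ 28 (mod 31) since 10·28 = 280 ≡ 1, so λ ≡ 8·28 ≡ 7.
  x = λ² - 3 - 3 = 49 - 6 ≡ 12; y = λ·(3 - 12) - 5 ≡ 25. → (12, 25)
3Q: (12, 25) + (3, 5). λ = (5 - 25)/(3 - 12) ≡ 11/22 mod 31. 22⁻¹ ≡ 24 (mod 31) since 22·24 = 528 ≡ 1, so λ ≡ 16.
  x = λ² - 12 - 3 = 256 - 15 ≡ 24; y = λ·(12 - 24) - 25 ≡ 0. → (24, 0)
4Q: (24, 0) + (3, 5). λ = (5 - 0)/(3 - 24) ≡ 5/10 mod 31. 10⁻¹ ≡ 28 (mod 31), so λ ≡ 16.
  x = λ² - 24 - 3 = 256 - 27 ≡ 12; y = λ·(24 - 12) - 0 ≡ 6. → (12, 6)
5Q: (12, 6) + (3, 5). λ = (5 - 6)/(3 - 12) ≡ 30/22 mod 31. 22⁻¹ ≡ 24 (mod 31) since 22·24 = 528 ≡ 1, so λ ≡ 7.
  x = λ² - 12 - 3 = 49 - 15 ≡ 3; y = λ·(12 - 3) - 6 ≡ 26. → (3, 26)
6Q: (3, 26) + (3, 5): same x and y₁ ≡ -y₂, so the sum is O.
7Q: O + (3, 5) = (3, 5) (identity).
8Q: tangent at (3, 5): λ = (3·3² + 12)/(2·5) ≡ 8/10. 10⁻¹ ≡ 28 (mod 31) since 10·28 = 280 ≡ 1, so λ ≡ 8·28 ≡ 7.
  x = λ² - 3 - 3 = 49 - 6 ≡ 12; y = λ·(3 - 12) - 5 ≡ 25. → (12, 25)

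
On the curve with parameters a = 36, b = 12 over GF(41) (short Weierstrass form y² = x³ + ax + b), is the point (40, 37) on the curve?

yes

y² = 37² ≡ 16; x³ + 36x + 12 = 65452 ≡ 16 (mod 41). 16 = 16.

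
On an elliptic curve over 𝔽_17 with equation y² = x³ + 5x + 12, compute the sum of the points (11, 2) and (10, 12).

(11, 2) + (10, 12). λ = (12 - 2)/(10 - 11) ≡ 10/16 mod 17. 16⁻¹ ≡ 16 (mod 17), so λ ≡ 7.
  x = λ² - 11 - 10 = 49 - 21 ≡ 11; y = λ·(11 - 11) - 2 ≡ 15. → (11, 15)

(11, 15)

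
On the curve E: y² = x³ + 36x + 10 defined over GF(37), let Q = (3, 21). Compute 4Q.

Repeated addition: build up to 4Q.
2Q: tangent at (3, 21): λ = (3·3² + 36)/(2·21) ≡ 26/5. 5⁻¹ ≡ 15 (mod 37), so λ ≡ 26·15 ≡ 20.
  x = λ² - 3 - 3 = 400 - 6 ≡ 24; y = λ·(3 - 24) - 21 ≡ 3. → (24, 3)
3Q: (24, 3) + (3, 21). λ = (21 - 3)/(3 - 24) ≡ 18/16 mod 37. 16⁻¹ ≡ 7 (mod 37), so λ ≡ 15.
  x = λ² - 24 - 3 = 225 - 27 ≡ 13; y = λ·(24 - 13) - 3 ≡ 14. → (13, 14)
4Q: (13, 14) + (3, 21). λ = (21 - 14)/(3 - 13) ≡ 7/27 mod 37. 27⁻¹ ≡ 11 (mod 37), so λ ≡ 3.
  x = λ² - 13 - 3 = 9 - 16 ≡ 30; y = λ·(13 - 30) - 14 ≡ 9. → (30, 9)

(30, 9)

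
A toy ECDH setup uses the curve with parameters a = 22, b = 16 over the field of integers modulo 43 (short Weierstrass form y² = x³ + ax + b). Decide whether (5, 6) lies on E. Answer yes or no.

yes

y² = 6² ≡ 36; x³ + 22x + 16 = 251 ≡ 36 (mod 43). 36 = 36.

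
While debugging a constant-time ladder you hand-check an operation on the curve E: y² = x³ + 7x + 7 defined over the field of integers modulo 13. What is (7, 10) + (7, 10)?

(2, 9)

tangent at (7, 10): λ = (3·7² + 7)/(2·10) ≡ 11/7. 7⁻¹ ≡ 2 (mod 13), so λ ≡ 11·2 ≡ 9.
  x = λ² - 7 - 7 = 81 - 14 ≡ 2; y = λ·(7 - 2) - 10 ≡ 9. → (2, 9)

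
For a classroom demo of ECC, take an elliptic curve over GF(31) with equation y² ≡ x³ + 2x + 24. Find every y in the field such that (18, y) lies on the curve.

x³ + 2x + 24 = 5892 ≡ 2 (mod 31).
Square roots of 2 mod 31: 8 and 23 (since 8² = 64 ≡ 2).

8, 23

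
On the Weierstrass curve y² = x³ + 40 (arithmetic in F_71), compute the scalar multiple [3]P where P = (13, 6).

Repeated addition: build up to 3P.
2P: tangent at (13, 6): λ = (3·13² + 0)/(2·6) ≡ 10/12. 12⁻¹ ≡ 6 (mod 71) since 12·6 = 72 ≡ 1, so λ ≡ 10·6 ≡ 60.
  x = λ² - 13 - 13 = 3600 - 26 ≡ 24; y = λ·(13 - 24) - 6 ≡ 44. → (24, 44)
3P: (24, 44) + (13, 6). λ = (6 - 44)/(13 - 24) ≡ 33/60 mod 71. 60⁻¹ ≡ 58 (mod 71), so λ ≡ 68.
  x = λ² - 24 - 13 = 4624 - 37 ≡ 43; y = λ·(24 - 43) - 44 ≡ 13. → (43, 13)

(43, 13)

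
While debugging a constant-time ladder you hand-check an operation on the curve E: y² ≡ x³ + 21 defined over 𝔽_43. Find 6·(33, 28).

O

Write Q = (33, 28).
Double-and-add on 6 = (110)₂. Start with Q = (33, 28) for the leading 1-bit.
double: tangent at (33, 28): λ = (3·33² + 0)/(2·28) ≡ 42/13. 13⁻¹ ≡ 10 (mod 43) since 13·10 = 130 ≡ 1, so λ ≡ 42·10 ≡ 33.
  x = λ² - 33 - 33 = 1089 - 66 ≡ 34; y = λ·(33 - 34) - 28 ≡ 25. → (34, 25)
add Q: (34, 25) + (33, 28). λ = (28 - 25)/(33 - 34) ≡ 3/42 mod 43. 42⁻¹ ≡ 42 (mod 43) since 42·42 = 1764 ≡ 1, so λ ≡ 40.
  x = λ² - 34 - 33 = 1600 - 67 ≡ 28; y = λ·(34 - 28) - 25 ≡ 0. → (28, 0)
double: (28, 0) + (28, 0): same x and y₁ ≡ -y₂, so the sum is ∞.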